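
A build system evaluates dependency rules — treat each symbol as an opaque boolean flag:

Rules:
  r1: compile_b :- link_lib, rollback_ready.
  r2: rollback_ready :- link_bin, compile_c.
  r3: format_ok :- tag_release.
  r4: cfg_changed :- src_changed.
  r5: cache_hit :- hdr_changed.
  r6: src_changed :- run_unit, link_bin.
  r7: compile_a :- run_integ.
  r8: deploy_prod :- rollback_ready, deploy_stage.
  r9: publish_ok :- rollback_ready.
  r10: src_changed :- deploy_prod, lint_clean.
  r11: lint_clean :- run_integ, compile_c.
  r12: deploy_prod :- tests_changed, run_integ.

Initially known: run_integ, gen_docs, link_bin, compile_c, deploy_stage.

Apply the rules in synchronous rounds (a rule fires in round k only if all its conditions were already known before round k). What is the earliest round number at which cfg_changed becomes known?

[1] r2 [rollback_ready :- link_bin, compile_c.]; r7 [compile_a :- run_integ.]; r11 [lint_clean :- run_integ, compile_c.]. ⇒ new: rollback_ready, compile_a, lint_clean.
[2] r8 [deploy_prod :- rollback_ready, deploy_stage.]; r9 [publish_ok :- rollback_ready.]. ⇒ new: deploy_prod, publish_ok.
[3] r10 [src_changed :- deploy_prod, lint_clean.]. ⇒ new: src_changed.
[4] r4 [cfg_changed :- src_changed.]. ⇒ new: cfg_changed.
cfg_changed first appears in round 4.

4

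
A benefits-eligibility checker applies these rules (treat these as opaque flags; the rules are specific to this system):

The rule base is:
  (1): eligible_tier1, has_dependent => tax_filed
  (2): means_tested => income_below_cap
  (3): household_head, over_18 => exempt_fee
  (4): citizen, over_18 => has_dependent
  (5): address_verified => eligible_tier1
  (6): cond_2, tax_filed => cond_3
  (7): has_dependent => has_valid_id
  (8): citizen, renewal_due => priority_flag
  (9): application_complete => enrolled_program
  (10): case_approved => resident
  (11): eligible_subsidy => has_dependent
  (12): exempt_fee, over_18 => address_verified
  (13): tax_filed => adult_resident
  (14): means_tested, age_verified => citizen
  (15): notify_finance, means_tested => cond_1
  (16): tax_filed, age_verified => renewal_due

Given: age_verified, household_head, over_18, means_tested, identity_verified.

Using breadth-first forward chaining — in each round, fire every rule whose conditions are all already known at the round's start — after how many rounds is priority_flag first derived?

6

Round 1: (2) [means_tested => income_below_cap]; (3) [household_head, over_18 => exempt_fee]; (14) [means_tested, age_verified => citizen]. New: income_below_cap, exempt_fee, citizen.
Round 2: (4) [citizen, over_18 => has_dependent]; (12) [exempt_fee, over_18 => address_verified]. New: has_dependent, address_verified.
Round 3: (5) [address_verified => eligible_tier1]; (7) [has_dependent => has_valid_id]. New: eligible_tier1, has_valid_id.
Round 4: (1) [eligible_tier1, has_dependent => tax_filed]. New: tax_filed.
Round 5: (13) [tax_filed => adult_resident]; (16) [tax_filed, age_verified => renewal_due]. New: adult_resident, renewal_due.
Round 6: (8) [citizen, renewal_due => priority_flag]. New: priority_flag.
priority_flag first appears in round 6.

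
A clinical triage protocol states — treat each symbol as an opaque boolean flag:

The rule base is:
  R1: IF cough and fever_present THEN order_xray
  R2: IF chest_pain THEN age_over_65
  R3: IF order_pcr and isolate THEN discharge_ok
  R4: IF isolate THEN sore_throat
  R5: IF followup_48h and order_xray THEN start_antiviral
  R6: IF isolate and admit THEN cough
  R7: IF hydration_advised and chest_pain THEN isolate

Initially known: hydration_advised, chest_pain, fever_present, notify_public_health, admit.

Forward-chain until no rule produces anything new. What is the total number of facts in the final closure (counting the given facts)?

10

[1] R2 [IF chest_pain THEN age_over_65]; R7 [IF hydration_advised and chest_pain THEN isolate]. ⇒ new: age_over_65, isolate.
[2] R4 [IF isolate THEN sore_throat]; R6 [IF isolate and admit THEN cough]. ⇒ new: sore_throat, cough.
[3] R1 [IF cough and fever_present THEN order_xray]. ⇒ new: order_xray.
Closure: {admit, age_over_65, chest_pain, cough, fever_present, hydration_advised, isolate, notify_public_health, order_xray, sore_throat} — 10 facts.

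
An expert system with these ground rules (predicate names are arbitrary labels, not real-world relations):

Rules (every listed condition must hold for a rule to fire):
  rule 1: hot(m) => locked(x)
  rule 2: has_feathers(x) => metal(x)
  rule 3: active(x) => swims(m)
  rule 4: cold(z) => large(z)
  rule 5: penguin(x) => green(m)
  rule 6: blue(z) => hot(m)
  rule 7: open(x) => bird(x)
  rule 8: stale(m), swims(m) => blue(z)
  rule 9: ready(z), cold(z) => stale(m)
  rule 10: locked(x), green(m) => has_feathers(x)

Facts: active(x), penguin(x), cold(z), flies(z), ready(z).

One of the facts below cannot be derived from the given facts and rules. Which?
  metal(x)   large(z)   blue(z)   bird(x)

Round 1 — rule 3, rule 4, rule 5, rule 9, derive swims(m), large(z), green(m), stale(m).
Round 2 — rule 8, derive blue(z).
Round 3 — rule 6, derive hot(m).
Round 4 — rule 1, derive locked(x).
Round 5 — rule 10, derive has_feathers(x).
Round 6 — rule 2, derive metal(x).
Derived: blue(z) (round 2), metal(x) (round 6), large(z) (round 1). bird(x) never appears in any round.

bird(x)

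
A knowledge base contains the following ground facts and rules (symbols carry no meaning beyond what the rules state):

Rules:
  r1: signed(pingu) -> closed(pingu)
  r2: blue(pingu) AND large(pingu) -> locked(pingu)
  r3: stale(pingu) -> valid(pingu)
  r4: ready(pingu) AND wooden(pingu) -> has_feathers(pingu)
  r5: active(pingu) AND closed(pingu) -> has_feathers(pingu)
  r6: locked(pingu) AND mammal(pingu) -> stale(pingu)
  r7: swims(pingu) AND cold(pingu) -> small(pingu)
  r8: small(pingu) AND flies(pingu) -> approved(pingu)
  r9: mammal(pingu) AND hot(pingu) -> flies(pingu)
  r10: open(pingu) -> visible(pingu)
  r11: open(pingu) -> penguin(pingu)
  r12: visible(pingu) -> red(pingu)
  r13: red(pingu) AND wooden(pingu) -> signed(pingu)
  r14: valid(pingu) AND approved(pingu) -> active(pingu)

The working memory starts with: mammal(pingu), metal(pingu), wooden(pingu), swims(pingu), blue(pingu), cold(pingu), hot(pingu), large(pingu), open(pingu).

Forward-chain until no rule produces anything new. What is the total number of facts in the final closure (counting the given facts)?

22

Round 1 fires r2, r7, r9, r10, r11, giving locked(pingu), small(pingu), flies(pingu), visible(pingu), penguin(pingu).
Round 2 fires r6, r8, r12, giving stale(pingu), approved(pingu), red(pingu).
Round 3 fires r3, r13, giving valid(pingu), signed(pingu).
Round 4 fires r1, r14, giving closed(pingu), active(pingu).
Round 5 fires r5, giving has_feathers(pingu).
Closure: {active(pingu), approved(pingu), blue(pingu), closed(pingu), cold(pingu), flies(pingu), has_feathers(pingu), hot(pingu), large(pingu), locked(pingu), mammal(pingu), metal(pingu), open(pingu), penguin(pingu), red(pingu), signed(pingu), small(pingu), stale(pingu), swims(pingu), valid(pingu), visible(pingu), wooden(pingu)} — 22 facts.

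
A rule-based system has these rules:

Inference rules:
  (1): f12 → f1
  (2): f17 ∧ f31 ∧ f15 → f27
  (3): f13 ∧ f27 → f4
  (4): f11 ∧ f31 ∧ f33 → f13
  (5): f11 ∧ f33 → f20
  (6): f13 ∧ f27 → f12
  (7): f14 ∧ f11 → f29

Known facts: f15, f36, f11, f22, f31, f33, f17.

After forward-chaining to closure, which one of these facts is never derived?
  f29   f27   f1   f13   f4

[1] (2) [f17 ∧ f31 ∧ f15 → f27]; (4) [f11 ∧ f31 ∧ f33 → f13]; (5) [f11 ∧ f33 → f20]. ⇒ new: f27, f13, f20.
[2] (3) [f13 ∧ f27 → f4]; (6) [f13 ∧ f27 → f12]. ⇒ new: f4, f12.
[3] (1) [f12 → f1]. ⇒ new: f1.
Derived: f1 (round 3), f4 (round 2), f27 (round 1), f13 (round 1). f29 never appears in any round.

f29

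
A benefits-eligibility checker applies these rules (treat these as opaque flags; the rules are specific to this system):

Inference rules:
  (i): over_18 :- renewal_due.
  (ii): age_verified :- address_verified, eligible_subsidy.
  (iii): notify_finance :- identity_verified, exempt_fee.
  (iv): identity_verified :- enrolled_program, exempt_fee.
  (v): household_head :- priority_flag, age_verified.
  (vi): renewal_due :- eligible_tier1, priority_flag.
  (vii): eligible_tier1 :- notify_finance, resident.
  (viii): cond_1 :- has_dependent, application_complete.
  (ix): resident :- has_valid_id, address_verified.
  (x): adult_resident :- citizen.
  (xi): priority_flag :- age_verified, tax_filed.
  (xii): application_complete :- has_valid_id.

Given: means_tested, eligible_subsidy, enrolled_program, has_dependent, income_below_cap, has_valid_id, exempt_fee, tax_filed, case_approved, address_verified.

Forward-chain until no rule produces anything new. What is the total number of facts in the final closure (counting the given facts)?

21

Round 1 fires (ii), (iv), (ix), (xii), giving age_verified, identity_verified, resident, application_complete.
Round 2 fires (iii), (viii), (xi), giving notify_finance, cond_1, priority_flag.
Round 3 fires (v), (vii), giving household_head, eligible_tier1.
Round 4 fires (vi), giving renewal_due.
Round 5 fires (i), giving over_18.
Closure: {address_verified, age_verified, application_complete, case_approved, cond_1, eligible_subsidy, eligible_tier1, enrolled_program, exempt_fee, has_dependent, has_valid_id, household_head, identity_verified, income_below_cap, means_tested, notify_finance, over_18, priority_flag, renewal_due, resident, tax_filed} — 21 facts.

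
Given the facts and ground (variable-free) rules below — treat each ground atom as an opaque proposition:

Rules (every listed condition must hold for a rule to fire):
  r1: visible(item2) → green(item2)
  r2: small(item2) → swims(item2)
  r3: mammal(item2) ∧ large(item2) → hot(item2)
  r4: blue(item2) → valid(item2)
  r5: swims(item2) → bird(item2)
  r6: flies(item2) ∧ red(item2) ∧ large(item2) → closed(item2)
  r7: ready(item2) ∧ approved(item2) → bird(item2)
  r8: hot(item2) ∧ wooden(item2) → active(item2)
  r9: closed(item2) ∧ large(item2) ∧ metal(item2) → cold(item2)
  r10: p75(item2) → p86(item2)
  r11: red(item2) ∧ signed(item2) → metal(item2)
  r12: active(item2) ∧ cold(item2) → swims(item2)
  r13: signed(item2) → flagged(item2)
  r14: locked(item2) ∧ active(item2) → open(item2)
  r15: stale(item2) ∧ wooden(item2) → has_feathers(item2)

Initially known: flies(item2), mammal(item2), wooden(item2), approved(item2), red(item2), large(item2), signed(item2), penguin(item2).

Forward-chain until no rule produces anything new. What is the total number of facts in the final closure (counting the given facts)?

Round 1: r3 [mammal(item2) ∧ large(item2) → hot(item2)]; r6 [flies(item2) ∧ red(item2) ∧ large(item2) → closed(item2)]; r11 [red(item2) ∧ signed(item2) → metal(item2)]; r13 [signed(item2) → flagged(item2)]. Adds hot(item2), closed(item2), metal(item2), flagged(item2).
Round 2: r8 [hot(item2) ∧ wooden(item2) → active(item2)]; r9 [closed(item2) ∧ large(item2) ∧ metal(item2) → cold(item2)]. Adds active(item2), cold(item2).
Round 3: r12 [active(item2) ∧ cold(item2) → swims(item2)]. Adds swims(item2).
Round 4: r5 [swims(item2) → bird(item2)]. Adds bird(item2).
Closure: {active(item2), approved(item2), bird(item2), closed(item2), cold(item2), flagged(item2), flies(item2), hot(item2), large(item2), mammal(item2), metal(item2), penguin(item2), red(item2), signed(item2), swims(item2), wooden(item2)} — 16 facts.

16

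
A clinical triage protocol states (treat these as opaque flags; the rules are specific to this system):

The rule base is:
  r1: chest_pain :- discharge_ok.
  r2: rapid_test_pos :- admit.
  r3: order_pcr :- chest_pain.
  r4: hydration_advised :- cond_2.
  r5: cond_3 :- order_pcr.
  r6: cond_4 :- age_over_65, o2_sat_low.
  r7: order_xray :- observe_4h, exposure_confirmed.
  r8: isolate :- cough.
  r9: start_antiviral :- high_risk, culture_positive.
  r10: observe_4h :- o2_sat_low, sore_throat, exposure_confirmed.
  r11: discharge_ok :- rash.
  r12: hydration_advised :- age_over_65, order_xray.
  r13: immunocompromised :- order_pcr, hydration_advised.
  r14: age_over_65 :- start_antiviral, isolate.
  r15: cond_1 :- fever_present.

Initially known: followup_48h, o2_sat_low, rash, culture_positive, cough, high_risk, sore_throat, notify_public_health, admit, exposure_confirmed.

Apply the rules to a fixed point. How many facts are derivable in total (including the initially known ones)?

23

Round 1 — r2, r8, r9, r10, r11, derive rapid_test_pos, isolate, start_antiviral, observe_4h, discharge_ok.
Round 2 — r1, r7, r14, derive chest_pain, order_xray, age_over_65.
Round 3 — r3, r6, r12, derive order_pcr, cond_4, hydration_advised.
Round 4 — r5, r13, derive cond_3, immunocompromised.
Closure: {admit, age_over_65, chest_pain, cond_3, cond_4, cough, culture_positive, discharge_ok, exposure_confirmed, followup_48h, high_risk, hydration_advised, immunocompromised, isolate, notify_public_health, o2_sat_low, observe_4h, order_pcr, order_xray, rapid_test_pos, rash, sore_throat, start_antiviral} — 23 facts.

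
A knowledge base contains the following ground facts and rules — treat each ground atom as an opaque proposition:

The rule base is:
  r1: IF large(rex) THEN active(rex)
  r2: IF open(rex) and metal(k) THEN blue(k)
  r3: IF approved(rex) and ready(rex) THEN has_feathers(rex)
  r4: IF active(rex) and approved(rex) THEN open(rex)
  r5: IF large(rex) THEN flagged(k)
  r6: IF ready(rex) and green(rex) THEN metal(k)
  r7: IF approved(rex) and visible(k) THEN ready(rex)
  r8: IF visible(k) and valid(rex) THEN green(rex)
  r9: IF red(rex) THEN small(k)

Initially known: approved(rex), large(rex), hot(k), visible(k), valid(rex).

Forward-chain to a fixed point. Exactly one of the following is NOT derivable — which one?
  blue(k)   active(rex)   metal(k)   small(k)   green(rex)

small(k)

Round 1: r1 [IF large(rex) THEN active(rex)]; r5 [IF large(rex) THEN flagged(k)]; r7 [IF approved(rex) and visible(k) THEN ready(rex)]; r8 [IF visible(k) and valid(rex) THEN green(rex)]. New: active(rex), flagged(k), ready(rex), green(rex).
Round 2: r3 [IF approved(rex) and ready(rex) THEN has_feathers(rex)]; r4 [IF active(rex) and approved(rex) THEN open(rex)]; r6 [IF ready(rex) and green(rex) THEN metal(k)]. New: has_feathers(rex), open(rex), metal(k).
Round 3: r2 [IF open(rex) and metal(k) THEN blue(k)]. New: blue(k).
Derived: blue(k) (round 3), active(rex) (round 1), metal(k) (round 2), green(rex) (round 1). small(k) never appears in any round.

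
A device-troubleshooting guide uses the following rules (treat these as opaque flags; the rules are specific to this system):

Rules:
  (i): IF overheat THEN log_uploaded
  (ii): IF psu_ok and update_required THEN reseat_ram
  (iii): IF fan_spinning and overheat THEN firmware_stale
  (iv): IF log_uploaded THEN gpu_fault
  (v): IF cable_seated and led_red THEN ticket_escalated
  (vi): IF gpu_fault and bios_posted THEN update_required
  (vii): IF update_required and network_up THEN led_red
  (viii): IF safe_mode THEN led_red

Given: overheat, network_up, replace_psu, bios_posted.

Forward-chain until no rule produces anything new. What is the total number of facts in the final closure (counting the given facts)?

Round 1: (i) [IF overheat THEN log_uploaded]. Adds log_uploaded.
Round 2: (iv) [IF log_uploaded THEN gpu_fault]. Adds gpu_fault.
Round 3: (vi) [IF gpu_fault and bios_posted THEN update_required]. Adds update_required.
Round 4: (vii) [IF update_required and network_up THEN led_red]. Adds led_red.
Closure: {bios_posted, gpu_fault, led_red, log_uploaded, network_up, overheat, replace_psu, update_required} — 8 facts.

8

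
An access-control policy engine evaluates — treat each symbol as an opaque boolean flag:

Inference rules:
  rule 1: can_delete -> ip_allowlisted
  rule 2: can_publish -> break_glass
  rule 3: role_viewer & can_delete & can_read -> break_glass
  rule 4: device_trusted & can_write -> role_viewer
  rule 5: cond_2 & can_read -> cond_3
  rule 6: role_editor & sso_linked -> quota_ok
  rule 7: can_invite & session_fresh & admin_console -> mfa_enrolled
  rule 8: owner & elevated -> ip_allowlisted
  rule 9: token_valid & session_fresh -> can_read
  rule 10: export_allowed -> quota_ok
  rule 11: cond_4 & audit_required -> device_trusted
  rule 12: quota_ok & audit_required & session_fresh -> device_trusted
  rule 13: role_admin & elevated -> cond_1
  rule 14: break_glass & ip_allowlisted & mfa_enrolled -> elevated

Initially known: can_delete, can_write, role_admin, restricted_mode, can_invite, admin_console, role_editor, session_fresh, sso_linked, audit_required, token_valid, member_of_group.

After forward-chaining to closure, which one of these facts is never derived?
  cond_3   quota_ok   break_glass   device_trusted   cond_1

Round 1: rule 1 [can_delete -> ip_allowlisted]; rule 6 [role_editor & sso_linked -> quota_ok]; rule 7 [can_invite & session_fresh & admin_console -> mfa_enrolled]; rule 9 [token_valid & session_fresh -> can_read]. New: ip_allowlisted, quota_ok, mfa_enrolled, can_read.
Round 2: rule 12 [quota_ok & audit_required & session_fresh -> device_trusted]. New: device_trusted.
Round 3: rule 4 [device_trusted & can_write -> role_viewer]. New: role_viewer.
Round 4: rule 3 [role_viewer & can_delete & can_read -> break_glass]. New: break_glass.
Round 5: rule 14 [break_glass & ip_allowlisted & mfa_enrolled -> elevated]. New: elevated.
Round 6: rule 13 [role_admin & elevated -> cond_1]. New: cond_1.
Derived: quota_ok (round 1), break_glass (round 4), cond_1 (round 6), device_trusted (round 2). cond_3 never appears in any round.

cond_3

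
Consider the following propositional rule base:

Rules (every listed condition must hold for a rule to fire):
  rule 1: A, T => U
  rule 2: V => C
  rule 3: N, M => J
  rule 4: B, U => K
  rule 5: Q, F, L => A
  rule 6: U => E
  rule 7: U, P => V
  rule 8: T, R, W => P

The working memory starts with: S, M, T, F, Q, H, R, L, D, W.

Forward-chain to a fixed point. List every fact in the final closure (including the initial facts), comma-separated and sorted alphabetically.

Round 1 — rule 5, rule 8, derive A, P.
Round 2 — rule 1, derive U.
Round 3 — rule 6, rule 7, derive E, V.
Round 4 — rule 2, derive C.

A, C, D, E, F, H, L, M, P, Q, R, S, T, U, V, W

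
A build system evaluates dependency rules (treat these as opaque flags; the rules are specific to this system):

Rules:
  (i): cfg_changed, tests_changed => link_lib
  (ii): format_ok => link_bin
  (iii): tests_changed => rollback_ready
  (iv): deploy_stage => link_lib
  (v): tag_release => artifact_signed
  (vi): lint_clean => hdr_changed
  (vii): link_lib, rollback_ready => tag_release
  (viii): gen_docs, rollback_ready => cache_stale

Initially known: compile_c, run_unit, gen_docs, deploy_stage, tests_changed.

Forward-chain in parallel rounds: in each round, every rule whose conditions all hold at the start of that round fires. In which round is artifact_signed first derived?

3

Round 1 fires (iii), (iv), giving rollback_ready, link_lib.
Round 2 fires (vii), (viii), giving tag_release, cache_stale.
Round 3 fires (v), giving artifact_signed.
artifact_signed first appears in round 3.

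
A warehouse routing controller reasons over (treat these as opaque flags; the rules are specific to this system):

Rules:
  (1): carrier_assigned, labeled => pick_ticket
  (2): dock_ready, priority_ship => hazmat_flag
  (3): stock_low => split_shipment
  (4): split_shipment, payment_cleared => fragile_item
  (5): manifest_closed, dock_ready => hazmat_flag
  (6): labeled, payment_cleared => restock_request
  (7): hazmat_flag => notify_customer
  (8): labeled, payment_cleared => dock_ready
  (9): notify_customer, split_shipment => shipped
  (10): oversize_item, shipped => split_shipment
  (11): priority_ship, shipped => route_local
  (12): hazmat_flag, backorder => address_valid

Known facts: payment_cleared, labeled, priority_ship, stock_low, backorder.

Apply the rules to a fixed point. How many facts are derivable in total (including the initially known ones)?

[1] (3) [stock_low => split_shipment]; (6) [labeled, payment_cleared => restock_request]; (8) [labeled, payment_cleared => dock_ready]. ⇒ new: split_shipment, restock_request, dock_ready.
[2] (2) [dock_ready, priority_ship => hazmat_flag]; (4) [split_shipment, payment_cleared => fragile_item]. ⇒ new: hazmat_flag, fragile_item.
[3] (7) [hazmat_flag => notify_customer]; (12) [hazmat_flag, backorder => address_valid]. ⇒ new: notify_customer, address_valid.
[4] (9) [notify_customer, split_shipment => shipped]. ⇒ new: shipped.
[5] (11) [priority_ship, shipped => route_local]. ⇒ new: route_local.
Closure: {address_valid, backorder, dock_ready, fragile_item, hazmat_flag, labeled, notify_customer, payment_cleared, priority_ship, restock_request, route_local, shipped, split_shipment, stock_low} — 14 facts.

14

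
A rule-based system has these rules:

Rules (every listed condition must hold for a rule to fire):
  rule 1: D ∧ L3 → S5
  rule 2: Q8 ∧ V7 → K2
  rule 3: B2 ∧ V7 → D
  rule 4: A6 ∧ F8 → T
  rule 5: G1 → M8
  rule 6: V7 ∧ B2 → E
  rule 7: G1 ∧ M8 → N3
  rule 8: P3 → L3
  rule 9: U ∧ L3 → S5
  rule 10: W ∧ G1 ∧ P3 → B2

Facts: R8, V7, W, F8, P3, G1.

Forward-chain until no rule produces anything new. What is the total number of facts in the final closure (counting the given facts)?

13

Round 1 fires rule 5, rule 8, rule 10, giving M8, L3, B2.
Round 2 fires rule 3, rule 6, rule 7, giving D, E, N3.
Round 3 fires rule 1, giving S5.
Closure: {B2, D, E, F8, G1, L3, M8, N3, P3, R8, S5, V7, W} — 13 facts.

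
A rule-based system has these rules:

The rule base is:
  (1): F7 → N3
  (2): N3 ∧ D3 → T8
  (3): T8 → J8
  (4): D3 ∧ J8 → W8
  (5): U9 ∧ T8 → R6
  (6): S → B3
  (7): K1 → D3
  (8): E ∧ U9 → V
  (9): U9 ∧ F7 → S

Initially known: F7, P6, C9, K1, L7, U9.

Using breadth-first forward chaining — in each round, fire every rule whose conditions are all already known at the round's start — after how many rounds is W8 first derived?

Round 1: (1) [F7 → N3]; (7) [K1 → D3]; (9) [U9 ∧ F7 → S]. Adds N3, D3, S.
Round 2: (2) [N3 ∧ D3 → T8]; (6) [S → B3]. Adds T8, B3.
Round 3: (3) [T8 → J8]; (5) [U9 ∧ T8 → R6]. Adds J8, R6.
Round 4: (4) [D3 ∧ J8 → W8]. Adds W8.
W8 first appears in round 4.

4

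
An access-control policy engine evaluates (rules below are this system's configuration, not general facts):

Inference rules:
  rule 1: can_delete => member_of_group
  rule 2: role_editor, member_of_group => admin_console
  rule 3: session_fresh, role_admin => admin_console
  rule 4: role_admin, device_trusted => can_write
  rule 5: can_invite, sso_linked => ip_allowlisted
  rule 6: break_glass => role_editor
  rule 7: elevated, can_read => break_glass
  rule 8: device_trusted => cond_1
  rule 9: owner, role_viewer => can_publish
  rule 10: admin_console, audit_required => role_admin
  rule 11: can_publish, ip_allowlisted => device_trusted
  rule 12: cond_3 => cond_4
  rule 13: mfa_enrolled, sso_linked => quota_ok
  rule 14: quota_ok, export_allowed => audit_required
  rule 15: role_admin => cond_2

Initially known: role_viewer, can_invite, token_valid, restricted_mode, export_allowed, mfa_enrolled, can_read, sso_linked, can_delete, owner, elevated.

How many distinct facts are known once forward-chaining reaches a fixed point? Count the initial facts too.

[1] rule 1 [can_delete => member_of_group]; rule 5 [can_invite, sso_linked => ip_allowlisted]; rule 7 [elevated, can_read => break_glass]; rule 9 [owner, role_viewer => can_publish]; rule 13 [mfa_enrolled, sso_linked => quota_ok]. ⇒ new: member_of_group, ip_allowlisted, break_glass, can_publish, quota_ok.
[2] rule 6 [break_glass => role_editor]; rule 11 [can_publish, ip_allowlisted => device_trusted]; rule 14 [quota_ok, export_allowed => audit_required]. ⇒ new: role_editor, device_trusted, audit_required.
[3] rule 2 [role_editor, member_of_group => admin_console]; rule 8 [device_trusted => cond_1]. ⇒ new: admin_console, cond_1.
[4] rule 10 [admin_console, audit_required => role_admin]. ⇒ new: role_admin.
[5] rule 4 [role_admin, device_trusted => can_write]; rule 15 [role_admin => cond_2]. ⇒ new: can_write, cond_2.
Closure: {admin_console, audit_required, break_glass, can_delete, can_invite, can_publish, can_read, can_write, cond_1, cond_2, device_trusted, elevated, export_allowed, ip_allowlisted, member_of_group, mfa_enrolled, owner, quota_ok, restricted_mode, role_admin, role_editor, role_viewer, sso_linked, token_valid} — 24 facts.

24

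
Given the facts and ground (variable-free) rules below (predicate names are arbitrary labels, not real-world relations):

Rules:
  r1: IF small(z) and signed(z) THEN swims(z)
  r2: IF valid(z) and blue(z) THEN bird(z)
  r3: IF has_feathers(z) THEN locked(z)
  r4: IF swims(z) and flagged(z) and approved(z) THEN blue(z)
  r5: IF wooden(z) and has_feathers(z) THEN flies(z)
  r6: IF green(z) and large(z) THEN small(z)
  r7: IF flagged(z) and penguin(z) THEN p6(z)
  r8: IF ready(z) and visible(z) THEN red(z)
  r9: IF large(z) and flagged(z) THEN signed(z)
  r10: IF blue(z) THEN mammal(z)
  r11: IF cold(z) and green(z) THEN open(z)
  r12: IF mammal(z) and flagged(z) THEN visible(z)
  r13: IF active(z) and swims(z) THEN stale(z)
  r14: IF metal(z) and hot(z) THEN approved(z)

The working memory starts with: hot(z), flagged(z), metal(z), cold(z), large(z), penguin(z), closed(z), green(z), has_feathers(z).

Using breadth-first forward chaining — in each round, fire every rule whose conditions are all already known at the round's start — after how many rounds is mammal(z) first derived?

Round 1: r3 [IF has_feathers(z) THEN locked(z)]; r6 [IF green(z) and large(z) THEN small(z)]; r7 [IF flagged(z) and penguin(z) THEN p6(z)]; r9 [IF large(z) and flagged(z) THEN signed(z)]; r11 [IF cold(z) and green(z) THEN open(z)]; r14 [IF metal(z) and hot(z) THEN approved(z)]. Adds locked(z), small(z), p6(z), signed(z), open(z), approved(z).
Round 2: r1 [IF small(z) and signed(z) THEN swims(z)]. Adds swims(z).
Round 3: r4 [IF swims(z) and flagged(z) and approved(z) THEN blue(z)]. Adds blue(z).
Round 4: r10 [IF blue(z) THEN mammal(z)]. Adds mammal(z).
mammal(z) first appears in round 4.

4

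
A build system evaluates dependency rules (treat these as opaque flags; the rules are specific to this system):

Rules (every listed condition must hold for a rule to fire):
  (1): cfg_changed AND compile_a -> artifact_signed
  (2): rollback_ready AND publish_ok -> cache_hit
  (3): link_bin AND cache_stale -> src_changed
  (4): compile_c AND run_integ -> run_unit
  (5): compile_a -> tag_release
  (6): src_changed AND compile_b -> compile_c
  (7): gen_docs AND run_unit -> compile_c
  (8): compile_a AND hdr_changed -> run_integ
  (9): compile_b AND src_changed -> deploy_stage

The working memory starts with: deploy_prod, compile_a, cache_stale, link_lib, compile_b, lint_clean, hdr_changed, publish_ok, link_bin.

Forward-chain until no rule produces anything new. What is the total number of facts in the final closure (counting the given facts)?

15

Round 1: (3) [link_bin AND cache_stale -> src_changed]; (5) [compile_a -> tag_release]; (8) [compile_a AND hdr_changed -> run_integ]. Adds src_changed, tag_release, run_integ.
Round 2: (6) [src_changed AND compile_b -> compile_c]; (9) [compile_b AND src_changed -> deploy_stage]. Adds compile_c, deploy_stage.
Round 3: (4) [compile_c AND run_integ -> run_unit]. Adds run_unit.
Closure: {cache_stale, compile_a, compile_b, compile_c, deploy_prod, deploy_stage, hdr_changed, link_bin, link_lib, lint_clean, publish_ok, run_integ, run_unit, src_changed, tag_release} — 15 facts.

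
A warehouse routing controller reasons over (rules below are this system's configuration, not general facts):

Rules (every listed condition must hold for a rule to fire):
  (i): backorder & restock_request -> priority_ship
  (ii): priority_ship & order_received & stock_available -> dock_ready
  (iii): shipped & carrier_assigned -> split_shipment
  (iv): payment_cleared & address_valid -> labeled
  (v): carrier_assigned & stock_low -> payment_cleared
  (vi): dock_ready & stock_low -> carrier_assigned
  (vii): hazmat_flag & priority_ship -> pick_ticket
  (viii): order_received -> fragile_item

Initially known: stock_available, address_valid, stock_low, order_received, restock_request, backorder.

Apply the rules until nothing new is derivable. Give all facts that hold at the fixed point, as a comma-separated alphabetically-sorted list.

address_valid, backorder, carrier_assigned, dock_ready, fragile_item, labeled, order_received, payment_cleared, priority_ship, restock_request, stock_available, stock_low

Round 1 — (i), (viii), derive priority_ship, fragile_item.
Round 2 — (ii), derive dock_ready.
Round 3 — (vi), derive carrier_assigned.
Round 4 — (v), derive payment_cleared.
Round 5 — (iv), derive labeled.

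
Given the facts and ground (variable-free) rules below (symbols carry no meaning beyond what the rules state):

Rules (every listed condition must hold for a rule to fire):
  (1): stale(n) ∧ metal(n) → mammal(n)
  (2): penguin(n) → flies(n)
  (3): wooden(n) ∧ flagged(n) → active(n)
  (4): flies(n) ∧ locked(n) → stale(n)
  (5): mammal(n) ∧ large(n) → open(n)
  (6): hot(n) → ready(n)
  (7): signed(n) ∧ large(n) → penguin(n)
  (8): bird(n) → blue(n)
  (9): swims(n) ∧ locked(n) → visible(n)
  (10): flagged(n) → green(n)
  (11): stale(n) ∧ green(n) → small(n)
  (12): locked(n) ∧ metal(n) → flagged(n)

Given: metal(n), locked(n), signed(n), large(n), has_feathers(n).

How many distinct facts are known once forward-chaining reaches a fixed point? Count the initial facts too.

13

Round 1: (7) [signed(n) ∧ large(n) → penguin(n)]; (12) [locked(n) ∧ metal(n) → flagged(n)]. Adds penguin(n), flagged(n).
Round 2: (2) [penguin(n) → flies(n)]; (10) [flagged(n) → green(n)]. Adds flies(n), green(n).
Round 3: (4) [flies(n) ∧ locked(n) → stale(n)]. Adds stale(n).
Round 4: (1) [stale(n) ∧ metal(n) → mammal(n)]; (11) [stale(n) ∧ green(n) → small(n)]. Adds mammal(n), small(n).
Round 5: (5) [mammal(n) ∧ large(n) → open(n)]. Adds open(n).
Closure: {flagged(n), flies(n), green(n), has_feathers(n), large(n), locked(n), mammal(n), metal(n), open(n), penguin(n), signed(n), small(n), stale(n)} — 13 facts.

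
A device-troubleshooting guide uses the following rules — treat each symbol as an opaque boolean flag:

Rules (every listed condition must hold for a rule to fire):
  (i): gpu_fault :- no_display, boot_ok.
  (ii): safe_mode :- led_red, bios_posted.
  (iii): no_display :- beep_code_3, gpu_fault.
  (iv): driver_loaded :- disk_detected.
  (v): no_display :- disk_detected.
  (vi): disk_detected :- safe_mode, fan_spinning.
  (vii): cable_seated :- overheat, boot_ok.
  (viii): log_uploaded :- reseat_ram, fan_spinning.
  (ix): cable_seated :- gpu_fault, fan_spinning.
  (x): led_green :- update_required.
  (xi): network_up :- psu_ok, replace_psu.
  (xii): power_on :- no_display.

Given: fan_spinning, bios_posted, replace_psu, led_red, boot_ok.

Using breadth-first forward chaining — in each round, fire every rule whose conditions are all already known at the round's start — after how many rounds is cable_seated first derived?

Round 1 fires (ii), giving safe_mode.
Round 2 fires (vi), giving disk_detected.
Round 3 fires (iv), (v), giving driver_loaded, no_display.
Round 4 fires (i), (xii), giving gpu_fault, power_on.
Round 5 fires (ix), giving cable_seated.
cable_seated first appears in round 5.

5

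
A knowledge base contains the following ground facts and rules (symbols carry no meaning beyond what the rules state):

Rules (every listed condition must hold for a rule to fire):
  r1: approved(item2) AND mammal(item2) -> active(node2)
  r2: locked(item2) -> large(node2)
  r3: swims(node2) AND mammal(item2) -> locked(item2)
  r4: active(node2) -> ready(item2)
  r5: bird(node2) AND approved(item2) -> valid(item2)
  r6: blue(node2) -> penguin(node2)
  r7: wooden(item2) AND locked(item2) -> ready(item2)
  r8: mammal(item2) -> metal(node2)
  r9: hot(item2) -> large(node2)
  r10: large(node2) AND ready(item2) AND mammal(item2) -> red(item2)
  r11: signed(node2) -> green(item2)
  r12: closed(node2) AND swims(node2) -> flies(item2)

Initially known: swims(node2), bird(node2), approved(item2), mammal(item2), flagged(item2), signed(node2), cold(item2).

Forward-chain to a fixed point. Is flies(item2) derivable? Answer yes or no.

no

Round 1: r1 [approved(item2) AND mammal(item2) -> active(node2)]; r3 [swims(node2) AND mammal(item2) -> locked(item2)]; r5 [bird(node2) AND approved(item2) -> valid(item2)]; r8 [mammal(item2) -> metal(node2)]; r11 [signed(node2) -> green(item2)]. New: active(node2), locked(item2), valid(item2), metal(node2), green(item2).
Round 2: r2 [locked(item2) -> large(node2)]; r4 [active(node2) -> ready(item2)]. New: large(node2), ready(item2).
Round 3: r10 [large(node2) AND ready(item2) AND mammal(item2) -> red(item2)]. New: red(item2).
Fixed point reached. flies(item2) is concluded only by r12; r12 needs closed(node2) (never derived).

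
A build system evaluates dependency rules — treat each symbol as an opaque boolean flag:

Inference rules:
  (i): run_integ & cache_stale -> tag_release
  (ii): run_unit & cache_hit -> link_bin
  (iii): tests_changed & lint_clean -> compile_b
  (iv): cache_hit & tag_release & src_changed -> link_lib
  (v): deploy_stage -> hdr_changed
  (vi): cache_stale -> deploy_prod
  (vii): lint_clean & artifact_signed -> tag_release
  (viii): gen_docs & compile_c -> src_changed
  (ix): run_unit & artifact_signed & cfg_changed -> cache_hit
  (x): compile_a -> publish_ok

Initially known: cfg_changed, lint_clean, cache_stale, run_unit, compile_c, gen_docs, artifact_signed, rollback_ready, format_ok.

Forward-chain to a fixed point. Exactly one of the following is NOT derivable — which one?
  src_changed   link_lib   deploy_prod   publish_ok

Round 1 — (vi), (vii), (viii), (ix), derive deploy_prod, tag_release, src_changed, cache_hit.
Round 2 — (ii), (iv), derive link_bin, link_lib.
Derived: src_changed (round 1), deploy_prod (round 1), link_lib (round 2). publish_ok never appears in any round.

publish_ok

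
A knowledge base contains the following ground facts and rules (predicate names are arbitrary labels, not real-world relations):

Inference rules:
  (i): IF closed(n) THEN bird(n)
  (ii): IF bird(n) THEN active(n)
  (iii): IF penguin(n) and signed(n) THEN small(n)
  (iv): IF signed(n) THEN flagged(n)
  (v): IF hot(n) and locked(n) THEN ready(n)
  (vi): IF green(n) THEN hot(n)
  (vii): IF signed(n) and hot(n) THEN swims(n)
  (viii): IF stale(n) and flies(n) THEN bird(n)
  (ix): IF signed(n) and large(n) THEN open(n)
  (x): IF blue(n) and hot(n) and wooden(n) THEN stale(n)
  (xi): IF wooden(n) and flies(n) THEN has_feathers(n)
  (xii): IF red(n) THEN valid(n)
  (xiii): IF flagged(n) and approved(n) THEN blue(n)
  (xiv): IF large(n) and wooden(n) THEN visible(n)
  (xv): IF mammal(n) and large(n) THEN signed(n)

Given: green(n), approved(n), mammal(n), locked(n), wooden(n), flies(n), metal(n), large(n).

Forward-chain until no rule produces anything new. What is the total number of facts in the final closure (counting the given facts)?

Round 1 fires (vi), (xi), (xiv), (xv), giving hot(n), has_feathers(n), visible(n), signed(n).
Round 2 fires (iv), (v), (vii), (ix), giving flagged(n), ready(n), swims(n), open(n).
Round 3 fires (xiii), giving blue(n).
Round 4 fires (x), giving stale(n).
Round 5 fires (viii), giving bird(n).
Round 6 fires (ii), giving active(n).
Closure: {active(n), approved(n), bird(n), blue(n), flagged(n), flies(n), green(n), has_feathers(n), hot(n), large(n), locked(n), mammal(n), metal(n), open(n), ready(n), signed(n), stale(n), swims(n), visible(n), wooden(n)} — 20 facts.

20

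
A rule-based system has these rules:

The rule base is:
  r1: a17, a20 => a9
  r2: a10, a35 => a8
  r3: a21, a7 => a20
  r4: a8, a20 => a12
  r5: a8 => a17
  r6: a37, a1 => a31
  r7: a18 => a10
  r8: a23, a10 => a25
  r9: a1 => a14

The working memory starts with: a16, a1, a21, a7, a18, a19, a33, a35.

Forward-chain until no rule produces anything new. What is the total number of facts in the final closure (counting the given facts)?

Round 1: r3 [a21, a7 => a20]; r7 [a18 => a10]; r9 [a1 => a14]. New: a20, a10, a14.
Round 2: r2 [a10, a35 => a8]. New: a8.
Round 3: r4 [a8, a20 => a12]; r5 [a8 => a17]. New: a12, a17.
Round 4: r1 [a17, a20 => a9]. New: a9.
Closure: {a1, a10, a12, a14, a16, a17, a18, a19, a20, a21, a33, a35, a7, a8, a9} — 15 facts.

15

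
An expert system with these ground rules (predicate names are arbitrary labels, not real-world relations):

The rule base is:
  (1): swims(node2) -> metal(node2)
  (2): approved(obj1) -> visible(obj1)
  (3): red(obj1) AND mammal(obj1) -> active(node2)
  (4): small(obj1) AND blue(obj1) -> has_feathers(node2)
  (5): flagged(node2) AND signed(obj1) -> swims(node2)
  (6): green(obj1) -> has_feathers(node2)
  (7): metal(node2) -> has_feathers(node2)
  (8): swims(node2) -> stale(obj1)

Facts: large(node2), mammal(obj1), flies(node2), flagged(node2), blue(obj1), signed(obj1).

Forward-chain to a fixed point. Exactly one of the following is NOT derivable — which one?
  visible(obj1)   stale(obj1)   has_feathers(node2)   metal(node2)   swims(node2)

[1] (5) [flagged(node2) AND signed(obj1) -> swims(node2)]. ⇒ new: swims(node2).
[2] (1) [swims(node2) -> metal(node2)]; (8) [swims(node2) -> stale(obj1)]. ⇒ new: metal(node2), stale(obj1).
[3] (7) [metal(node2) -> has_feathers(node2)]. ⇒ new: has_feathers(node2).
Derived: swims(node2) (round 1), has_feathers(node2) (round 3), stale(obj1) (round 2), metal(node2) (round 2). visible(obj1) never appears in any round.

visible(obj1)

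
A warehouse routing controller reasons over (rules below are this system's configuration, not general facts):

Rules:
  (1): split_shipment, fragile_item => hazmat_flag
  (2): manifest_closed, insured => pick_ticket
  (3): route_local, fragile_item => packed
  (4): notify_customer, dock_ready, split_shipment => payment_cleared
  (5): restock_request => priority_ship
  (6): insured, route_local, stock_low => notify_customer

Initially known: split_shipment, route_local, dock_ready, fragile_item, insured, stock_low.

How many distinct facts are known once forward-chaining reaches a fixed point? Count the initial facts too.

Round 1 — (1), (3), (6), derive hazmat_flag, packed, notify_customer.
Round 2 — (4), derive payment_cleared.
Closure: {dock_ready, fragile_item, hazmat_flag, insured, notify_customer, packed, payment_cleared, route_local, split_shipment, stock_low} — 10 facts.

10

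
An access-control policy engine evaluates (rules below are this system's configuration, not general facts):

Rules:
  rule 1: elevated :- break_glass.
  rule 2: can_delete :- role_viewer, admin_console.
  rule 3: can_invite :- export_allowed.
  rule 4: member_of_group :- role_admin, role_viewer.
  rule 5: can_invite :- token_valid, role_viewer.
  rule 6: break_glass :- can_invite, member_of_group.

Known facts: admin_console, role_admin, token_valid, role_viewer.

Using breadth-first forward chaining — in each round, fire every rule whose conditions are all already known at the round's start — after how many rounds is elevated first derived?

Round 1: rule 2 [can_delete :- role_viewer, admin_console.]; rule 4 [member_of_group :- role_admin, role_viewer.]; rule 5 [can_invite :- token_valid, role_viewer.]. Adds can_delete, member_of_group, can_invite.
Round 2: rule 6 [break_glass :- can_invite, member_of_group.]. Adds break_glass.
Round 3: rule 1 [elevated :- break_glass.]. Adds elevated.
elevated first appears in round 3.

3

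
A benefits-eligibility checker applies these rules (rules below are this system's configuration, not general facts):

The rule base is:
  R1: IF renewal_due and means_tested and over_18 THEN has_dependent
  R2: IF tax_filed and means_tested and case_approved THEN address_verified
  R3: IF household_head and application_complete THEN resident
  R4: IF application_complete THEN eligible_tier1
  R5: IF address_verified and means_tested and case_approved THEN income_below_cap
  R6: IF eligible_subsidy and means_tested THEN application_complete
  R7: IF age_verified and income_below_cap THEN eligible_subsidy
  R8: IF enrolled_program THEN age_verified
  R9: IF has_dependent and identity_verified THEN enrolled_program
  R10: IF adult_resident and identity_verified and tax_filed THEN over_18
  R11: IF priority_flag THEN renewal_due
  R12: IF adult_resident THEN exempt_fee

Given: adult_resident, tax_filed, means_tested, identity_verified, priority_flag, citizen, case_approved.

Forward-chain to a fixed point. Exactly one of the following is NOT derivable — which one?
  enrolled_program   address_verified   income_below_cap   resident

resident

Round 1: R2 [IF tax_filed and means_tested and case_approved THEN address_verified]; R10 [IF adult_resident and identity_verified and tax_filed THEN over_18]; R11 [IF priority_flag THEN renewal_due]; R12 [IF adult_resident THEN exempt_fee]. New: address_verified, over_18, renewal_due, exempt_fee.
Round 2: R1 [IF renewal_due and means_tested and over_18 THEN has_dependent]; R5 [IF address_verified and means_tested and case_approved THEN income_below_cap]. New: has_dependent, income_below_cap.
Round 3: R9 [IF has_dependent and identity_verified THEN enrolled_program]. New: enrolled_program.
Round 4: R8 [IF enrolled_program THEN age_verified]. New: age_verified.
Round 5: R7 [IF age_verified and income_below_cap THEN eligible_subsidy]. New: eligible_subsidy.
Round 6: R6 [IF eligible_subsidy and means_tested THEN application_complete]. New: application_complete.
Round 7: R4 [IF application_complete THEN eligible_tier1]. New: eligible_tier1.
Derived: income_below_cap (round 2), address_verified (round 1), enrolled_program (round 3). resident never appears in any round.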